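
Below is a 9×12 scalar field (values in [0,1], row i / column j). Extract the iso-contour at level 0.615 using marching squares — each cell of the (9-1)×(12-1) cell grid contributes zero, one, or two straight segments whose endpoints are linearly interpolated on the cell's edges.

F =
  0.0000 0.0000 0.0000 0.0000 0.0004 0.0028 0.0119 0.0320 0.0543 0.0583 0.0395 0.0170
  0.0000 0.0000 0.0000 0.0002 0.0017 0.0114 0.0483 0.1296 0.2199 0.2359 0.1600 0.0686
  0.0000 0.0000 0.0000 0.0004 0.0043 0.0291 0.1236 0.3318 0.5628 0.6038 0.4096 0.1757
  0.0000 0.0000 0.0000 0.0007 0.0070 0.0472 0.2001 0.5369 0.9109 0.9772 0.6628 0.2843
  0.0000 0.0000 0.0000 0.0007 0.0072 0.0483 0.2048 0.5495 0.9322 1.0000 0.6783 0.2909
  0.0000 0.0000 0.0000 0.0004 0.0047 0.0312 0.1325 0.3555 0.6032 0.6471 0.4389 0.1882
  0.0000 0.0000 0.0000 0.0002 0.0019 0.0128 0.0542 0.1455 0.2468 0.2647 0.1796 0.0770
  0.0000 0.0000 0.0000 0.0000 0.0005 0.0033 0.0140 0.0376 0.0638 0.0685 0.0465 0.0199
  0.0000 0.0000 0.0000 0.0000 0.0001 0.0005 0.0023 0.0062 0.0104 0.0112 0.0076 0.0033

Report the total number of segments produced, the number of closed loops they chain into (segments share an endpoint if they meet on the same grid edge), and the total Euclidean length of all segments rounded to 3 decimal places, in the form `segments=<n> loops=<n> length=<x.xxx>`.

segments=12 loops=1 length=9.552

cell (2,7): code 0100 → (2.150,8.000)–(3.000,7.209)
cell (2,8): code 1100 → (2.030,9.000)–(2.150,8.000)
cell (2,9): code 1100 → (2.811,10.000)–(2.030,9.000)
cell (2,10): code 1000 → (3.000,10.126)–(2.811,10.000)
cell (3,7): code 0110 → (3.000,7.209)–(4.000,7.171)
cell (3,10): code 1001 → (4.000,10.163)–(3.000,10.126)
cell (4,7): code 0010 → (4.000,7.171)–(4.964,8.000)
cell (4,8): code 0111 → (4.964,8.000)–(5.000,8.269)
cell (4,9): code 1011 → (5.000,9.154)–(4.264,10.000)
cell (4,10): code 0001 → (4.264,10.000)–(4.000,10.163)
cell (5,8): code 0010 → (5.000,8.269)–(5.084,9.000)
cell (5,9): code 0001 → (5.084,9.000)–(5.000,9.154)
total: 12 segments, chained into 1 closed loop(s), length Σ = 9.551871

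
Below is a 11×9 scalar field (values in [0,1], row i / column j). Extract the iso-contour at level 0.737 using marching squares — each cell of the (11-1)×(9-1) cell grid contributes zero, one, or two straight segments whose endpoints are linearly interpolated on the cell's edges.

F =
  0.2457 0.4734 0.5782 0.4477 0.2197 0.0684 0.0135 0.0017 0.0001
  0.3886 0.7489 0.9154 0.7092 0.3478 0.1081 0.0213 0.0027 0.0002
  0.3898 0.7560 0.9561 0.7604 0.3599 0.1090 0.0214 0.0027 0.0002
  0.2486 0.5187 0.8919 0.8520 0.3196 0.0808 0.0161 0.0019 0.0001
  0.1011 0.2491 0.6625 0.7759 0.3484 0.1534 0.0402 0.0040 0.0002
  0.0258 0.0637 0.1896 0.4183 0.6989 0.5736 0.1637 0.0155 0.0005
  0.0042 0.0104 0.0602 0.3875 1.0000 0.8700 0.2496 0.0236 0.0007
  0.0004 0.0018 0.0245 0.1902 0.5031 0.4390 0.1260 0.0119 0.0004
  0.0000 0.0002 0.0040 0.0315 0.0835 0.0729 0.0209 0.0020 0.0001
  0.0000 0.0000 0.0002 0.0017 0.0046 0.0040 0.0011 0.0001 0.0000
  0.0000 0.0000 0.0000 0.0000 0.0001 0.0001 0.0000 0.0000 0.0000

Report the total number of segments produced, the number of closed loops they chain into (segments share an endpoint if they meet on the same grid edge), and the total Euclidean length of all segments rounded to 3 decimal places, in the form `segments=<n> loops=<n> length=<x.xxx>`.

segments=20 loops=2 length=14.072

cell (0,0): code 0100 → (0.957,1.000)–(1.000,0.967)
cell (0,1): code 1100 → (0.471,2.000)–(0.957,1.000)
cell (0,2): code 1000 → (1.000,2.865)–(0.471,2.000)
cell (1,0): code 0110 → (1.000,0.967)–(2.000,0.948)
cell (1,2): code 1101 → (1.543,3.000)–(1.000,2.865)
cell (1,3): code 1000 → (2.000,3.058)–(1.543,3.000)
cell (2,0): code 0010 → (2.000,0.948)–(2.080,1.000)
cell (2,1): code 0111 → (2.080,1.000)–(3.000,1.585)
cell (2,3): code 1001 → (3.000,3.216)–(2.000,3.058)
cell (3,1): code 0010 → (3.000,1.585)–(3.675,2.000)
cell (3,2): code 0111 → (3.675,2.000)–(4.000,2.657)
cell (3,3): code 1001 → (4.000,3.091)–(3.000,3.216)
cell (4,2): code 0010 → (4.000,2.657)–(4.109,3.000)
cell (4,3): code 0001 → (4.109,3.000)–(4.000,3.091)
cell (5,3): code 0100 → (5.127,4.000)–(6.000,3.571)
cell (5,4): code 1100 → (5.551,5.000)–(5.127,4.000)
cell (5,5): code 1000 → (6.000,5.214)–(5.551,5.000)
cell (6,3): code 0010 → (6.000,3.571)–(6.529,4.000)
cell (6,4): code 0011 → (6.529,4.000)–(6.309,5.000)
cell (6,5): code 0001 → (6.309,5.000)–(6.000,5.214)
total: 20 segments, chained into 2 closed loop(s), length Σ = 14.071921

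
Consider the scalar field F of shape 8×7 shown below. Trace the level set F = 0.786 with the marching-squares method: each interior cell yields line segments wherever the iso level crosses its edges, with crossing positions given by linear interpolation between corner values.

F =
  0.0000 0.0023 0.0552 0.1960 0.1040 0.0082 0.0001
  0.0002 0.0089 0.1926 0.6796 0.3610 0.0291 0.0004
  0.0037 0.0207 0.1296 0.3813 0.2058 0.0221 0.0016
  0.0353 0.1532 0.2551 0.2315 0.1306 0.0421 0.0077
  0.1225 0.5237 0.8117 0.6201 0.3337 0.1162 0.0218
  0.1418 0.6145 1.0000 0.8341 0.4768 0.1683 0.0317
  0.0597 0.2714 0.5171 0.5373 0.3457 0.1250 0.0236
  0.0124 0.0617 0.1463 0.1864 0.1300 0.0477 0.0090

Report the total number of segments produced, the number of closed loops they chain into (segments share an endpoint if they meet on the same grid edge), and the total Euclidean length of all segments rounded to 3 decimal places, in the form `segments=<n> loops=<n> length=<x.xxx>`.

segments=8 loops=1 length=4.729

cell (3,1): code 0100 → (3.954,2.000)–(4.000,1.911)
cell (3,2): code 1000 → (4.000,2.134)–(3.954,2.000)
cell (4,1): code 0110 → (4.000,1.911)–(5.000,1.445)
cell (4,2): code 1101 → (4.775,3.000)–(4.000,2.134)
cell (4,3): code 1000 → (5.000,3.135)–(4.775,3.000)
cell (5,1): code 0010 → (5.000,1.445)–(5.443,2.000)
cell (5,2): code 0011 → (5.443,2.000)–(5.162,3.000)
cell (5,3): code 0001 → (5.162,3.000)–(5.000,3.135)
total: 8 segments, chained into 1 closed loop(s), length Σ = 4.729485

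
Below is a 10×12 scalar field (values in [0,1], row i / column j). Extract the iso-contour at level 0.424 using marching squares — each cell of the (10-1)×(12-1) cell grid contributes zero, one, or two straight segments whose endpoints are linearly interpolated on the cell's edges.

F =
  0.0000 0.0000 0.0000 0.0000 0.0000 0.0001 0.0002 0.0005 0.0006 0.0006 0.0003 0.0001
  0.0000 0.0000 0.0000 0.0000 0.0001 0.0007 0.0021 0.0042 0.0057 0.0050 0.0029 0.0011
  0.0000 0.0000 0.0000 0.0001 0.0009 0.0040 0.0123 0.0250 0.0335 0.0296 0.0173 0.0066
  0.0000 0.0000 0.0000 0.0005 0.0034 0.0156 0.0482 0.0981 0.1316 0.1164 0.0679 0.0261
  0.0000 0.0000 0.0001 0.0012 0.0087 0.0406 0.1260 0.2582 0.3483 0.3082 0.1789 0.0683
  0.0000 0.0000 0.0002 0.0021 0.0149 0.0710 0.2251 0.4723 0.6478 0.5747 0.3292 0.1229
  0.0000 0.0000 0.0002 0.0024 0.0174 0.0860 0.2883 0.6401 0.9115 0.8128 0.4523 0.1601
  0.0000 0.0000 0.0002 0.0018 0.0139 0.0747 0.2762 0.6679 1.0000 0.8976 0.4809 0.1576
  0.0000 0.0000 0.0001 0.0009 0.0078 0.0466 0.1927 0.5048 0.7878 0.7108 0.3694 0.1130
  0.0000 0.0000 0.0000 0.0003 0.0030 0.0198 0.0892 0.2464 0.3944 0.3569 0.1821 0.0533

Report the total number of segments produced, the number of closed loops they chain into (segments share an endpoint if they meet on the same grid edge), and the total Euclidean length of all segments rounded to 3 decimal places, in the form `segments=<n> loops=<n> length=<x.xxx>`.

segments=16 loops=1 length=13.347

cell (4,6): code 0100 → (4.774,7.000)–(5.000,6.805)
cell (4,7): code 1100 → (4.253,8.000)–(4.774,7.000)
cell (4,8): code 1100 → (4.435,9.000)–(4.253,8.000)
cell (4,9): code 1000 → (5.000,9.614)–(4.435,9.000)
cell (5,6): code 0110 → (5.000,6.805)–(6.000,6.386)
cell (5,9): code 1101 → (5.770,10.000)–(5.000,9.614)
cell (5,10): code 1000 → (6.000,10.097)–(5.770,10.000)
cell (6,6): code 0110 → (6.000,6.386)–(7.000,6.377)
cell (6,10): code 1001 → (7.000,10.176)–(6.000,10.097)
cell (7,6): code 0110 → (7.000,6.377)–(8.000,6.741)
cell (7,9): code 1011 → (8.000,9.840)–(7.510,10.000)
cell (7,10): code 0001 → (7.510,10.000)–(7.000,10.176)
cell (8,6): code 0010 → (8.000,6.741)–(8.313,7.000)
cell (8,7): code 0011 → (8.313,7.000)–(8.925,8.000)
cell (8,8): code 0011 → (8.925,8.000)–(8.810,9.000)
cell (8,9): code 0001 → (8.810,9.000)–(8.000,9.840)
total: 16 segments, chained into 1 closed loop(s), length Σ = 13.346863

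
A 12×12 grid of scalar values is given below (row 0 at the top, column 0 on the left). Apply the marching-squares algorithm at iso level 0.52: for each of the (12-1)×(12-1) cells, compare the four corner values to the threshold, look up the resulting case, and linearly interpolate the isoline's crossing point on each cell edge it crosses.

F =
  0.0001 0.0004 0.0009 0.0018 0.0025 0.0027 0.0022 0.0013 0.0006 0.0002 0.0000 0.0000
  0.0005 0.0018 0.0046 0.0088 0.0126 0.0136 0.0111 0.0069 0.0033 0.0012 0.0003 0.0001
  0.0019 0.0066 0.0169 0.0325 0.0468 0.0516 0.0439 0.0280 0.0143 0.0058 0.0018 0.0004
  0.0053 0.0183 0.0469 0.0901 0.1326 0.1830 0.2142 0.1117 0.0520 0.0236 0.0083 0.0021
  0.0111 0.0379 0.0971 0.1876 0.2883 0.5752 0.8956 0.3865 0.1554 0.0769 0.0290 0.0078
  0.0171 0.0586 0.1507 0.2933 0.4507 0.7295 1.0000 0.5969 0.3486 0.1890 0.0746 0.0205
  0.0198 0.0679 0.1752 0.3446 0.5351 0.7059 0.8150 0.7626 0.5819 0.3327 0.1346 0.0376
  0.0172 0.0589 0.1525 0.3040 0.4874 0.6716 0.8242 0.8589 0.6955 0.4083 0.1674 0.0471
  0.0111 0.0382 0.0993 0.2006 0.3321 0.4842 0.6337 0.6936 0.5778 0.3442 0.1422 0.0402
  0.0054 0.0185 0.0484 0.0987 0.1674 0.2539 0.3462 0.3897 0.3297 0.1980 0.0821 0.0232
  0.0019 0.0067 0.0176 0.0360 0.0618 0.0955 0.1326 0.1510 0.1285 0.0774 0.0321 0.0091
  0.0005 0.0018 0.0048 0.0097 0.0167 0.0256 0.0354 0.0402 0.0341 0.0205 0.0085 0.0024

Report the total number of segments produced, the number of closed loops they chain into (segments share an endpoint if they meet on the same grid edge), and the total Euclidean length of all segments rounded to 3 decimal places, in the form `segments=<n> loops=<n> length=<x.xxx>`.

segments=20 loops=1 length=14.865

cell (3,4): code 0100 → (3.859,5.000)–(4.000,4.808)
cell (3,5): code 1100 → (3.449,6.000)–(3.859,5.000)
cell (3,6): code 1000 → (4.000,6.738)–(3.449,6.000)
cell (4,4): code 0110 → (4.000,4.808)–(5.000,4.249)
cell (4,6): code 1101 → (4.635,7.000)–(4.000,6.738)
cell (4,7): code 1000 → (5.000,7.310)–(4.635,7.000)
cell (5,3): code 0100 → (5.821,4.000)–(6.000,3.921)
cell (5,4): code 1110 → (5.000,4.249)–(5.821,4.000)
cell (5,7): code 1101 → (5.735,8.000)–(5.000,7.310)
cell (5,8): code 1000 → (6.000,8.248)–(5.735,8.000)
cell (6,3): code 0010 → (6.000,3.921)–(6.317,4.000)
cell (6,4): code 0111 → (6.317,4.000)–(7.000,4.177)
cell (6,8): code 1001 → (7.000,8.611)–(6.000,8.248)
cell (7,4): code 0010 → (7.000,4.177)–(7.809,5.000)
cell (7,5): code 0111 → (7.809,5.000)–(8.000,5.239)
cell (7,8): code 1001 → (8.000,8.247)–(7.000,8.611)
cell (8,5): code 0010 → (8.000,5.239)–(8.395,6.000)
cell (8,6): code 0011 → (8.395,6.000)–(8.571,7.000)
cell (8,7): code 0011 → (8.571,7.000)–(8.233,8.000)
cell (8,8): code 0001 → (8.233,8.000)–(8.000,8.247)
total: 20 segments, chained into 1 closed loop(s), length Σ = 14.865228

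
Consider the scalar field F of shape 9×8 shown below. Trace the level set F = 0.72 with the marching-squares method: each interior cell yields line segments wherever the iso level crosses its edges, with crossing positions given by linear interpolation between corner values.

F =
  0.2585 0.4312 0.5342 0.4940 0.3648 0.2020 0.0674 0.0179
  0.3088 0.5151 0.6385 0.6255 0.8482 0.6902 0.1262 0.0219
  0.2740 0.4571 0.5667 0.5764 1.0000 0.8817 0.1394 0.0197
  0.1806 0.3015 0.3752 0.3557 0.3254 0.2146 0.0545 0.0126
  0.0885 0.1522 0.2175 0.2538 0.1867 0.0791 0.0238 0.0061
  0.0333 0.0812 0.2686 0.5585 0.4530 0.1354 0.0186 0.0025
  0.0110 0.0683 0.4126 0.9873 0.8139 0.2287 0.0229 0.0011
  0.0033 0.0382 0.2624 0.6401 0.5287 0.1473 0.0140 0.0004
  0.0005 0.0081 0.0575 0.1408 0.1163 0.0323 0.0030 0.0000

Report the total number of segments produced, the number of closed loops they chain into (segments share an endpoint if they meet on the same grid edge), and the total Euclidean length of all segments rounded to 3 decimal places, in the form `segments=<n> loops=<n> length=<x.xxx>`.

segments=14 loops=2 length=10.235

cell (0,3): code 0100 → (0.735,4.000)–(1.000,3.424)
cell (0,4): code 1000 → (1.000,4.811)–(0.735,4.000)
cell (1,3): code 0110 → (1.000,3.424)–(2.000,3.339)
cell (1,4): code 1101 → (1.156,5.000)–(1.000,4.811)
cell (1,5): code 1000 → (2.000,5.218)–(1.156,5.000)
cell (2,3): code 0010 → (2.000,3.339)–(2.415,4.000)
cell (2,4): code 0011 → (2.415,4.000)–(2.242,5.000)
cell (2,5): code 0001 → (2.242,5.000)–(2.000,5.218)
cell (5,2): code 0100 → (5.377,3.000)–(6.000,2.535)
cell (5,3): code 1100 → (5.740,4.000)–(5.377,3.000)
cell (5,4): code 1000 → (6.000,4.160)–(5.740,4.000)
cell (6,2): code 0010 → (6.000,2.535)–(6.770,3.000)
cell (6,3): code 0011 → (6.770,3.000)–(6.329,4.000)
cell (6,4): code 0001 → (6.329,4.000)–(6.000,4.160)
total: 14 segments, chained into 2 closed loop(s), length Σ = 10.234690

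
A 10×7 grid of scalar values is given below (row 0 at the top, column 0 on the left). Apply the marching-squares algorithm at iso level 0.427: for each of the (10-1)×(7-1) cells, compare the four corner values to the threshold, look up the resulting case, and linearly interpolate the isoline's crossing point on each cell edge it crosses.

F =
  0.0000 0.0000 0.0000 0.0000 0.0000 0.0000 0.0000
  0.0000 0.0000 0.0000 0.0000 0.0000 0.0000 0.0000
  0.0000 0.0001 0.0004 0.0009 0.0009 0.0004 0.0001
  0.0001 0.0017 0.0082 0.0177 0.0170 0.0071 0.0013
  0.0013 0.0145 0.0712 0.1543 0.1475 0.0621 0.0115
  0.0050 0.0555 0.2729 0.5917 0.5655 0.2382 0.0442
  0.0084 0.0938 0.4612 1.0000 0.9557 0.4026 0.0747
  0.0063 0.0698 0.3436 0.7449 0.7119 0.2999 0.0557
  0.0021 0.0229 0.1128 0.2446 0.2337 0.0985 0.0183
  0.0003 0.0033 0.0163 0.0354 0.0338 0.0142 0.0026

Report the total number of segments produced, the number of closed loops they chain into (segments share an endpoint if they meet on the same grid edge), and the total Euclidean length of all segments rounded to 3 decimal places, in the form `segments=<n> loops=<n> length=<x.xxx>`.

segments=12 loops=1 length=9.473

cell (4,2): code 0100 → (4.623,3.000)–(5.000,2.483)
cell (4,3): code 1100 → (4.669,4.000)–(4.623,3.000)
cell (4,4): code 1000 → (5.000,4.423)–(4.669,4.000)
cell (5,1): code 0100 → (5.818,2.000)–(6.000,1.907)
cell (5,2): code 1110 → (5.000,2.483)–(5.818,2.000)
cell (5,4): code 1001 → (6.000,4.956)–(5.000,4.423)
cell (6,1): code 0010 → (6.000,1.907)–(6.291,2.000)
cell (6,2): code 0111 → (6.291,2.000)–(7.000,2.208)
cell (6,4): code 1001 → (7.000,4.692)–(6.000,4.956)
cell (7,2): code 0010 → (7.000,2.208)–(7.635,3.000)
cell (7,3): code 0011 → (7.635,3.000)–(7.596,4.000)
cell (7,4): code 0001 → (7.596,4.000)–(7.000,4.692)
total: 12 segments, chained into 1 closed loop(s), length Σ = 9.473149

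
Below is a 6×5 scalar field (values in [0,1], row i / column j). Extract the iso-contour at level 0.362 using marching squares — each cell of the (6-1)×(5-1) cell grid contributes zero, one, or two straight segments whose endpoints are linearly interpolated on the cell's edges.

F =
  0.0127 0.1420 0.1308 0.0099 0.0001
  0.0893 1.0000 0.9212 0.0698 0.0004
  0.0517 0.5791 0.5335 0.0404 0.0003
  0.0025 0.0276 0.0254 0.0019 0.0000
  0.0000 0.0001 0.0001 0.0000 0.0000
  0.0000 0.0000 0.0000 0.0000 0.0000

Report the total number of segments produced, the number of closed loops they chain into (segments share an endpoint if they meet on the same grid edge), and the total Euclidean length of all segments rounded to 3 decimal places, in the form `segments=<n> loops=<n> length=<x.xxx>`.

cell (0,0): code 0100 → (0.256,1.000)–(1.000,0.299)
cell (0,1): code 1100 → (0.293,2.000)–(0.256,1.000)
cell (0,2): code 1000 → (1.000,2.657)–(0.293,2.000)
cell (1,0): code 0110 → (1.000,0.299)–(2.000,0.588)
cell (1,2): code 1001 → (2.000,2.348)–(1.000,2.657)
cell (2,0): code 0010 → (2.000,0.588)–(2.394,1.000)
cell (2,1): code 0011 → (2.394,1.000)–(2.338,2.000)
cell (2,2): code 0001 → (2.338,2.000)–(2.000,2.348)
total: 8 segments, chained into 1 closed loop(s), length Σ = 7.130993

segments=8 loops=1 length=7.131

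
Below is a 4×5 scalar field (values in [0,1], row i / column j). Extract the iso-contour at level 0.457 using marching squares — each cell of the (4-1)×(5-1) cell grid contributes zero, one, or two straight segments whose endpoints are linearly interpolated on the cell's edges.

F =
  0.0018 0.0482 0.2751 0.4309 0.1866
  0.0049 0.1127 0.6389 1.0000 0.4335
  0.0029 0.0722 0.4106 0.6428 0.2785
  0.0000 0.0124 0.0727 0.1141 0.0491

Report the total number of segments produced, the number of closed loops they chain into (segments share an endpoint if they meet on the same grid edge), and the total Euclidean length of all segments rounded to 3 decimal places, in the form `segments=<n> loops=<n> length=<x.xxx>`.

cell (0,1): code 0100 → (0.500,2.000)–(1.000,1.654)
cell (0,2): code 1100 → (0.046,3.000)–(0.500,2.000)
cell (0,3): code 1000 → (1.000,3.959)–(0.046,3.000)
cell (1,1): code 0010 → (1.000,1.654)–(1.797,2.000)
cell (1,2): code 0111 → (1.797,2.000)–(2.000,2.200)
cell (1,3): code 1001 → (2.000,3.510)–(1.000,3.959)
cell (2,2): code 0010 → (2.000,2.200)–(2.351,3.000)
cell (2,3): code 0001 → (2.351,3.000)–(2.000,3.510)
total: 8 segments, chained into 1 closed loop(s), length Σ = 6.801436

segments=8 loops=1 length=6.801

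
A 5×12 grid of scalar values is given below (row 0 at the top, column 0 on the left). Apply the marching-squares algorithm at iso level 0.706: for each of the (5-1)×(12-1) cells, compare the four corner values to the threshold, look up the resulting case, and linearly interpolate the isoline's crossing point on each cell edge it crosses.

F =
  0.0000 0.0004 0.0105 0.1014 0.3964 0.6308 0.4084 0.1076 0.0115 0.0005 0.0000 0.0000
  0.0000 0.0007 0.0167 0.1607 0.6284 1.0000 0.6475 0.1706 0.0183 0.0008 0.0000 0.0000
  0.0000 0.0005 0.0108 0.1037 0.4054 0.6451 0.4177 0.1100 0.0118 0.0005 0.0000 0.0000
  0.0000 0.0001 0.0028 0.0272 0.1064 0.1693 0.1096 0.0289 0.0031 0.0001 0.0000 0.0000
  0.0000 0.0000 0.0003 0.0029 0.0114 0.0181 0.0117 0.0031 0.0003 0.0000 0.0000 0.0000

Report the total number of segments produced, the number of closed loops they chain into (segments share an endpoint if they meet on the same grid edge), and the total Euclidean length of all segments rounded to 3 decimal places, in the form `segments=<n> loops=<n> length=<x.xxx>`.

segments=4 loops=1 length=4.597

cell (0,4): code 0100 → (0.204,5.000)–(1.000,4.209)
cell (0,5): code 1000 → (1.000,5.834)–(0.204,5.000)
cell (1,4): code 0010 → (1.000,4.209)–(1.828,5.000)
cell (1,5): code 0001 → (1.828,5.000)–(1.000,5.834)
total: 4 segments, chained into 1 closed loop(s), length Σ = 4.596725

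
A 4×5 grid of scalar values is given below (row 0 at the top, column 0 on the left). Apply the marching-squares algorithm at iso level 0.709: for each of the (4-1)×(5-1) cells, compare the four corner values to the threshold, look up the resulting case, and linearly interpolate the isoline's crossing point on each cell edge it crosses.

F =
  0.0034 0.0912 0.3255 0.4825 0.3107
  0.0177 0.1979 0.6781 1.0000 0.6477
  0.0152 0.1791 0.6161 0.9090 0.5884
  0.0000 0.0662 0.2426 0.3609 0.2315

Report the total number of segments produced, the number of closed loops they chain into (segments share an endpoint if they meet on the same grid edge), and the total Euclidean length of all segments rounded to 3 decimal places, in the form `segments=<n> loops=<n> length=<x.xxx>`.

cell (0,2): code 0100 → (0.438,3.000)–(1.000,2.096)
cell (0,3): code 1000 → (1.000,3.826)–(0.438,3.000)
cell (1,2): code 0110 → (1.000,2.096)–(2.000,2.317)
cell (1,3): code 1001 → (2.000,3.624)–(1.000,3.826)
cell (2,2): code 0010 → (2.000,2.317)–(2.365,3.000)
cell (2,3): code 0001 → (2.365,3.000)–(2.000,3.624)
total: 6 segments, chained into 1 closed loop(s), length Σ = 5.605191

segments=6 loops=1 length=5.605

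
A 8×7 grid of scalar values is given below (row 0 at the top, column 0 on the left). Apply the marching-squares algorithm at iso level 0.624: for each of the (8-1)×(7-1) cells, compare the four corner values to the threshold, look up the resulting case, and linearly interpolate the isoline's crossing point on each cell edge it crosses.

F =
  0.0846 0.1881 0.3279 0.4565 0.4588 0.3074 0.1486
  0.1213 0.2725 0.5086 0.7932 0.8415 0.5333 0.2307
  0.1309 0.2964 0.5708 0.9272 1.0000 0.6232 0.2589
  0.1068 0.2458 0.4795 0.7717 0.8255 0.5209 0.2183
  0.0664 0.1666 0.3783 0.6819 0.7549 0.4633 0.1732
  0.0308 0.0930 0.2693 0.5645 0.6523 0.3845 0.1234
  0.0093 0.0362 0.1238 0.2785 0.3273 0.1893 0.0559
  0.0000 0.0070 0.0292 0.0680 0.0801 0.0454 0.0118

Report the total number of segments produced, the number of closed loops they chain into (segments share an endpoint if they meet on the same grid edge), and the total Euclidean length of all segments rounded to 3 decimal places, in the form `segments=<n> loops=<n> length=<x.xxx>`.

segments=14 loops=1 length=11.848

cell (0,2): code 0100 → (0.497,3.000)–(1.000,2.405)
cell (0,3): code 1100 → (0.432,4.000)–(0.497,3.000)
cell (0,4): code 1000 → (1.000,4.706)–(0.432,4.000)
cell (1,2): code 0110 → (1.000,2.405)–(2.000,2.149)
cell (1,4): code 1001 → (2.000,4.998)–(1.000,4.706)
cell (2,2): code 0110 → (2.000,2.149)–(3.000,2.495)
cell (2,4): code 1001 → (3.000,4.662)–(2.000,4.998)
cell (3,2): code 0110 → (3.000,2.495)–(4.000,2.809)
cell (3,4): code 1001 → (4.000,4.449)–(3.000,4.662)
cell (4,2): code 0010 → (4.000,2.809)–(4.493,3.000)
cell (4,3): code 0111 → (4.493,3.000)–(5.000,3.678)
cell (4,4): code 1001 → (5.000,4.106)–(4.000,4.449)
cell (5,3): code 0010 → (5.000,3.678)–(5.087,4.000)
cell (5,4): code 0001 → (5.087,4.000)–(5.000,4.106)
total: 14 segments, chained into 1 closed loop(s), length Σ = 11.847598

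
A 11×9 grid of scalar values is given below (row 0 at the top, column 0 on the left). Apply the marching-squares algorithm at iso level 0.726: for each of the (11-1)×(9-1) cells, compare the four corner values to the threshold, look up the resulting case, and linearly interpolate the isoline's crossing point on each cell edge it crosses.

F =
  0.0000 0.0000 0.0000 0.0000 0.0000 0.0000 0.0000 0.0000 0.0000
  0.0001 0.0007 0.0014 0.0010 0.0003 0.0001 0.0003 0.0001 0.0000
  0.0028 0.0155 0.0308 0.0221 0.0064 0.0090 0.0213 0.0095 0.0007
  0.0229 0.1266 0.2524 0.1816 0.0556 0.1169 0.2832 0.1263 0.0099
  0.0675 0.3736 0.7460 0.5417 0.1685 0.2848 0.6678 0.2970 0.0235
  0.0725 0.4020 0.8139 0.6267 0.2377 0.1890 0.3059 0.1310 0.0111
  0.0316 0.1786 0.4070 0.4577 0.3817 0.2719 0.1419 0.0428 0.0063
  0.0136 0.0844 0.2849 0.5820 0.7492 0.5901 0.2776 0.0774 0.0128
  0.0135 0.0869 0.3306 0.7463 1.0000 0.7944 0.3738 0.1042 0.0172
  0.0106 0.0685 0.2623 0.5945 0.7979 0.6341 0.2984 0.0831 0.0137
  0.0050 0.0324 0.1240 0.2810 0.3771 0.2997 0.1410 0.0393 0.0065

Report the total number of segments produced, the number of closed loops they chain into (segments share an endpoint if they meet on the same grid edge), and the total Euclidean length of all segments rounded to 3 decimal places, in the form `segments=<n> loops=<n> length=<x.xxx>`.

segments=18 loops=2 length=9.547

cell (3,1): code 0100 → (3.959,2.000)–(4.000,1.946)
cell (3,2): code 1000 → (4.000,2.098)–(3.959,2.000)
cell (4,1): code 0110 → (4.000,1.946)–(5.000,1.787)
cell (4,2): code 1001 → (5.000,2.470)–(4.000,2.098)
cell (5,1): code 0010 → (5.000,1.787)–(5.216,2.000)
cell (5,2): code 0001 → (5.216,2.000)–(5.000,2.470)
cell (6,3): code 0100 → (6.937,4.000)–(7.000,3.861)
cell (6,4): code 1000 → (7.000,4.146)–(6.937,4.000)
cell (7,2): code 0100 → (7.876,3.000)–(8.000,2.951)
cell (7,3): code 1110 → (7.000,3.861)–(7.876,3.000)
cell (7,4): code 1101 → (7.665,5.000)–(7.000,4.146)
cell (7,5): code 1000 → (8.000,5.163)–(7.665,5.000)
cell (8,2): code 0010 → (8.000,2.951)–(8.134,3.000)
cell (8,3): code 0111 → (8.134,3.000)–(9.000,3.647)
cell (8,4): code 1011 → (9.000,4.439)–(8.427,5.000)
cell (8,5): code 0001 → (8.427,5.000)–(8.000,5.163)
cell (9,3): code 0010 → (9.000,3.647)–(9.171,4.000)
cell (9,4): code 0001 → (9.171,4.000)–(9.000,4.439)
total: 18 segments, chained into 2 closed loop(s), length Σ = 9.546804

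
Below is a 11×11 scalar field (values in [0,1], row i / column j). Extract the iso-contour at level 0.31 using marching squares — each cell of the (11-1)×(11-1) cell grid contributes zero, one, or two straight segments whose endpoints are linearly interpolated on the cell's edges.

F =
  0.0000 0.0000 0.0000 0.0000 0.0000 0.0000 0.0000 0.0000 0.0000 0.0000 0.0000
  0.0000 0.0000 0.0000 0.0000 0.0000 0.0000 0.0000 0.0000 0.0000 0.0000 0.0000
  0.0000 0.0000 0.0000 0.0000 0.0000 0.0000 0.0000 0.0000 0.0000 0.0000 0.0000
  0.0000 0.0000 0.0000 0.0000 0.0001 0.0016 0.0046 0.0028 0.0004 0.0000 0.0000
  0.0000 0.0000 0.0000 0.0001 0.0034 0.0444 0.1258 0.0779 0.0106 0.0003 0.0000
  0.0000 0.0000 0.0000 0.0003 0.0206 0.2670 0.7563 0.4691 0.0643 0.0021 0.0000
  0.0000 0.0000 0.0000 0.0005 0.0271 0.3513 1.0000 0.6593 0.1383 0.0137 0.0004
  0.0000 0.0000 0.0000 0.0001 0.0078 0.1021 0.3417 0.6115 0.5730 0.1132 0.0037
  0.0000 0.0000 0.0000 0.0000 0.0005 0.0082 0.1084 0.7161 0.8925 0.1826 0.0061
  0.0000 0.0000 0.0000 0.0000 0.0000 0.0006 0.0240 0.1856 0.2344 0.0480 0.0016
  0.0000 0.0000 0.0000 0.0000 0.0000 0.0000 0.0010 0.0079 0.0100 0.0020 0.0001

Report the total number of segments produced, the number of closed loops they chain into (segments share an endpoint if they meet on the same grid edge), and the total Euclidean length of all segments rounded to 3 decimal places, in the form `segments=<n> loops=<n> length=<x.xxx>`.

cell (4,5): code 0100 → (4.292,6.000)–(5.000,5.088)
cell (4,6): code 1100 → (4.593,7.000)–(4.292,6.000)
cell (4,7): code 1000 → (5.000,7.393)–(4.593,7.000)
cell (5,4): code 0100 → (5.510,5.000)–(6.000,4.873)
cell (5,5): code 1110 → (5.000,5.088)–(5.510,5.000)
cell (5,7): code 1001 → (6.000,7.670)–(5.000,7.393)
cell (6,4): code 0010 → (6.000,4.873)–(6.166,5.000)
cell (6,5): code 0111 → (6.166,5.000)–(7.000,5.868)
cell (6,7): code 1101 → (6.395,8.000)–(6.000,7.670)
cell (6,8): code 1000 → (7.000,8.572)–(6.395,8.000)
cell (7,5): code 0010 → (7.000,5.868)–(7.136,6.000)
cell (7,6): code 0111 → (7.136,6.000)–(8.000,6.332)
cell (7,8): code 1001 → (8.000,8.821)–(7.000,8.572)
cell (8,6): code 0010 → (8.000,6.332)–(8.766,7.000)
cell (8,7): code 0011 → (8.766,7.000)–(8.885,8.000)
cell (8,8): code 0001 → (8.885,8.000)–(8.000,8.821)
total: 16 segments, chained into 1 closed loop(s), length Σ = 12.961739

segments=16 loops=1 length=12.962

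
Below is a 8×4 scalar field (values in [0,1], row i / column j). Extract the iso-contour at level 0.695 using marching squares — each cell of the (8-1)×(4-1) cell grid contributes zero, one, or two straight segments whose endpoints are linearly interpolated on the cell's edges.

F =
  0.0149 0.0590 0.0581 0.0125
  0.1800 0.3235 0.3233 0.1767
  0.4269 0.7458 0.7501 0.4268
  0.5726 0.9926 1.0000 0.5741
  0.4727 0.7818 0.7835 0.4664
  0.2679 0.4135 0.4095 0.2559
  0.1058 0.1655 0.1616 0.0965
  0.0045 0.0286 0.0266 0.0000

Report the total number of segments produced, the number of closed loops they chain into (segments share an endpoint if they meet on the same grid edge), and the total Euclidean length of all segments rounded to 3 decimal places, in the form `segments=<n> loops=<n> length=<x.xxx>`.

segments=10 loops=1 length=7.605

cell (1,0): code 0100 → (1.880,1.000)–(2.000,0.841)
cell (1,1): code 1100 → (1.871,2.000)–(1.880,1.000)
cell (1,2): code 1000 → (2.000,2.170)–(1.871,2.000)
cell (2,0): code 0110 → (2.000,0.841)–(3.000,0.291)
cell (2,2): code 1001 → (3.000,2.716)–(2.000,2.170)
cell (3,0): code 0110 → (3.000,0.291)–(4.000,0.719)
cell (3,2): code 1001 → (4.000,2.279)–(3.000,2.716)
cell (4,0): code 0010 → (4.000,0.719)–(4.236,1.000)
cell (4,1): code 0011 → (4.236,1.000)–(4.237,2.000)
cell (4,2): code 0001 → (4.237,2.000)–(4.000,2.279)
total: 10 segments, chained into 1 closed loop(s), length Σ = 7.605078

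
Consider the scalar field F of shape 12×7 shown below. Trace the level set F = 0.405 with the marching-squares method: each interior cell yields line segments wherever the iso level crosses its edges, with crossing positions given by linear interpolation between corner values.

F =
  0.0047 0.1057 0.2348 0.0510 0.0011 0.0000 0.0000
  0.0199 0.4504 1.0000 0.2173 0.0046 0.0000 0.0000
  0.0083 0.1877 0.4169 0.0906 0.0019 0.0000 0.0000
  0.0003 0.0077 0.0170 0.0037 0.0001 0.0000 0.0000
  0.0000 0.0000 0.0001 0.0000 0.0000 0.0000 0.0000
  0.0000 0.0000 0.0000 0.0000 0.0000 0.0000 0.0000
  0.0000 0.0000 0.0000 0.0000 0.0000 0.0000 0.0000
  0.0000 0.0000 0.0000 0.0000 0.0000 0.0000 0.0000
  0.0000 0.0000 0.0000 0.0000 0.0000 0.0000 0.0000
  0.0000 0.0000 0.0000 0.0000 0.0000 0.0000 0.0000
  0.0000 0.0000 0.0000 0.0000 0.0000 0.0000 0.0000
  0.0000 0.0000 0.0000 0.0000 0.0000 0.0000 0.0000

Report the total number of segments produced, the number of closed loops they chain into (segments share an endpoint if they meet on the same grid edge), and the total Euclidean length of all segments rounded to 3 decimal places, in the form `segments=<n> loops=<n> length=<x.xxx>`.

segments=8 loops=1 length=5.249

cell (0,0): code 0100 → (0.868,1.000)–(1.000,0.895)
cell (0,1): code 1100 → (0.222,2.000)–(0.868,1.000)
cell (0,2): code 1000 → (1.000,2.760)–(0.222,2.000)
cell (1,0): code 0010 → (1.000,0.895)–(1.173,1.000)
cell (1,1): code 0111 → (1.173,1.000)–(2.000,1.948)
cell (1,2): code 1001 → (2.000,2.036)–(1.000,2.760)
cell (2,1): code 0010 → (2.000,1.948)–(2.030,2.000)
cell (2,2): code 0001 → (2.030,2.000)–(2.000,2.036)
total: 8 segments, chained into 1 closed loop(s), length Σ = 5.248582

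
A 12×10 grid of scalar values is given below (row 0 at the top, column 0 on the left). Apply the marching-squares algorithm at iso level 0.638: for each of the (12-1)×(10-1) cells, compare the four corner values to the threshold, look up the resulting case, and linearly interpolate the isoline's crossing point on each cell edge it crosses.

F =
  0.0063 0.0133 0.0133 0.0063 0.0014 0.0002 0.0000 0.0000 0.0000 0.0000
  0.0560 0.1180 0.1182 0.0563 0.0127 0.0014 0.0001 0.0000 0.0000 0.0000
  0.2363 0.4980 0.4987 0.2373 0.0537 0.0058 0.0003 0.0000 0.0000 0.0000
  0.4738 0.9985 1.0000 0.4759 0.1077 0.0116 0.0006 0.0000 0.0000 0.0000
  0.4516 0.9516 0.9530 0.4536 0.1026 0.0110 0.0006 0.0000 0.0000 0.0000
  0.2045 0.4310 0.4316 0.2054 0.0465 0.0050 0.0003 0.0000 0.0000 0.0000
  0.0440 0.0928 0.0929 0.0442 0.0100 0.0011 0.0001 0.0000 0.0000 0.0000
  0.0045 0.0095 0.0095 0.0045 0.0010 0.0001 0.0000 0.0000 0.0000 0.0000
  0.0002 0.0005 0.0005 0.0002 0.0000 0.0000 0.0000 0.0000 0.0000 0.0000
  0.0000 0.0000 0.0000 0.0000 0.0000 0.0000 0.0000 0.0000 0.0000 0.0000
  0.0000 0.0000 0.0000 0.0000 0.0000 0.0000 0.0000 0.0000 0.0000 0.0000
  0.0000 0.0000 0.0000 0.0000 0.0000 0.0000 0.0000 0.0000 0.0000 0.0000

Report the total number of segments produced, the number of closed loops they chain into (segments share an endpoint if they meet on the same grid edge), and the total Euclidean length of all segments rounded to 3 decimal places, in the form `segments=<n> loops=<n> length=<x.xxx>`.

cell (2,0): code 0100 → (2.280,1.000)–(3.000,0.313)
cell (2,1): code 1100 → (2.278,2.000)–(2.280,1.000)
cell (2,2): code 1000 → (3.000,2.691)–(2.278,2.000)
cell (3,0): code 0110 → (3.000,0.313)–(4.000,0.373)
cell (3,2): code 1001 → (4.000,2.631)–(3.000,2.691)
cell (4,0): code 0010 → (4.000,0.373)–(4.602,1.000)
cell (4,1): code 0011 → (4.602,1.000)–(4.604,2.000)
cell (4,2): code 0001 → (4.604,2.000)–(4.000,2.631)
total: 8 segments, chained into 1 closed loop(s), length Σ = 7.741305

segments=8 loops=1 length=7.741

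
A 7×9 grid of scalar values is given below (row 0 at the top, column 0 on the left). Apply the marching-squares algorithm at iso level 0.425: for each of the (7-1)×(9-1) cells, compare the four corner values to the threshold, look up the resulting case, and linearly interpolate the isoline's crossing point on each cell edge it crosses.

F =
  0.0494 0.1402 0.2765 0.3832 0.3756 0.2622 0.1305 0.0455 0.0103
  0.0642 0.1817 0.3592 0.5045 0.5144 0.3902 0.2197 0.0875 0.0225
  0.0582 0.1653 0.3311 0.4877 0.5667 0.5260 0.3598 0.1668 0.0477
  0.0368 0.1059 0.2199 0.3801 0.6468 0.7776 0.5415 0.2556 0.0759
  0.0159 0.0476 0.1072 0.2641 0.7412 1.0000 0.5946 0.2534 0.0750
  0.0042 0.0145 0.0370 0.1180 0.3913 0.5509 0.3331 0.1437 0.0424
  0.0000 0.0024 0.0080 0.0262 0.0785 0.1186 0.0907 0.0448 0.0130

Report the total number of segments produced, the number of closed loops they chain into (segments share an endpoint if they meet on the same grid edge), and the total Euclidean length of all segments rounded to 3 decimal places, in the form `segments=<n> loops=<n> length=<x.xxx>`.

segments=18 loops=1 length=13.844

cell (0,2): code 0100 → (0.345,3.000)–(1.000,2.453)
cell (0,3): code 1100 → (0.356,4.000)–(0.345,3.000)
cell (0,4): code 1000 → (1.000,4.720)–(0.356,4.000)
cell (1,2): code 0110 → (1.000,2.453)–(2.000,2.600)
cell (1,4): code 1101 → (1.256,5.000)–(1.000,4.720)
cell (1,5): code 1000 → (2.000,5.608)–(1.256,5.000)
cell (2,2): code 0010 → (2.000,2.600)–(2.583,3.000)
cell (2,3): code 0111 → (2.583,3.000)–(3.000,3.168)
cell (2,5): code 1101 → (2.359,6.000)–(2.000,5.608)
cell (2,6): code 1000 → (3.000,6.407)–(2.359,6.000)
cell (3,3): code 0110 → (3.000,3.168)–(4.000,3.337)
cell (3,6): code 1001 → (4.000,6.497)–(3.000,6.407)
cell (4,3): code 0010 → (4.000,3.337)–(4.904,4.000)
cell (4,4): code 0111 → (4.904,4.000)–(5.000,4.211)
cell (4,5): code 1011 → (5.000,5.578)–(4.649,6.000)
cell (4,6): code 0001 → (4.649,6.000)–(4.000,6.497)
cell (5,4): code 0010 → (5.000,4.211)–(5.291,5.000)
cell (5,5): code 0001 → (5.291,5.000)–(5.000,5.578)
total: 18 segments, chained into 1 closed loop(s), length Σ = 13.844276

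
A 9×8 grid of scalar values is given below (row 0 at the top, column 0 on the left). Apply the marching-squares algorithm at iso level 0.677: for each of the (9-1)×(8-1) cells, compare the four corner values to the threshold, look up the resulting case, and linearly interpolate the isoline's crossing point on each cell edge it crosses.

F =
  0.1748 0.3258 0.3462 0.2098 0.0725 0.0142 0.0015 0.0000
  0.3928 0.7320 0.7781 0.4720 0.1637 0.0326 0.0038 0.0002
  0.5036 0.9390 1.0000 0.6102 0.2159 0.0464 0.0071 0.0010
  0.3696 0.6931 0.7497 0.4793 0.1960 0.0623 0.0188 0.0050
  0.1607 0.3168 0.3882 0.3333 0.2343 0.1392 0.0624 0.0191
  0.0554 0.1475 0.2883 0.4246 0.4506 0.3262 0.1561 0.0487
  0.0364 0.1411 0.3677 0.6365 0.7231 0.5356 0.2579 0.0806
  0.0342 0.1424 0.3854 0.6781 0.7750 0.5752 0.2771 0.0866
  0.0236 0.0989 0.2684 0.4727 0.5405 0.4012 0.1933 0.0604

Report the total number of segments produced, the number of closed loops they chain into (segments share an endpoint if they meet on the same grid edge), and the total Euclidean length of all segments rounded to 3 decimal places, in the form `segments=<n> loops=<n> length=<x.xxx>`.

segments=18 loops=2 length=12.259

cell (0,0): code 0100 → (0.865,1.000)–(1.000,0.838)
cell (0,1): code 1100 → (0.766,2.000)–(0.865,1.000)
cell (0,2): code 1000 → (1.000,2.330)–(0.766,2.000)
cell (1,0): code 0110 → (1.000,0.838)–(2.000,0.398)
cell (1,2): code 1001 → (2.000,2.829)–(1.000,2.330)
cell (2,0): code 0110 → (2.000,0.398)–(3.000,0.950)
cell (2,2): code 1001 → (3.000,2.269)–(2.000,2.829)
cell (3,0): code 0010 → (3.000,0.950)–(3.043,1.000)
cell (3,1): code 0011 → (3.043,1.000)–(3.201,2.000)
cell (3,2): code 0001 → (3.201,2.000)–(3.000,2.269)
cell (5,3): code 0100 → (5.831,4.000)–(6.000,3.468)
cell (5,4): code 1000 → (6.000,4.246)–(5.831,4.000)
cell (6,2): code 0100 → (6.974,3.000)–(7.000,2.996)
cell (6,3): code 1110 → (6.000,3.468)–(6.974,3.000)
cell (6,4): code 1001 → (7.000,4.490)–(6.000,4.246)
cell (7,2): code 0010 → (7.000,2.996)–(7.005,3.000)
cell (7,3): code 0011 → (7.005,3.000)–(7.418,4.000)
cell (7,4): code 0001 → (7.418,4.000)–(7.000,4.490)
total: 18 segments, chained into 2 closed loop(s), length Σ = 12.258608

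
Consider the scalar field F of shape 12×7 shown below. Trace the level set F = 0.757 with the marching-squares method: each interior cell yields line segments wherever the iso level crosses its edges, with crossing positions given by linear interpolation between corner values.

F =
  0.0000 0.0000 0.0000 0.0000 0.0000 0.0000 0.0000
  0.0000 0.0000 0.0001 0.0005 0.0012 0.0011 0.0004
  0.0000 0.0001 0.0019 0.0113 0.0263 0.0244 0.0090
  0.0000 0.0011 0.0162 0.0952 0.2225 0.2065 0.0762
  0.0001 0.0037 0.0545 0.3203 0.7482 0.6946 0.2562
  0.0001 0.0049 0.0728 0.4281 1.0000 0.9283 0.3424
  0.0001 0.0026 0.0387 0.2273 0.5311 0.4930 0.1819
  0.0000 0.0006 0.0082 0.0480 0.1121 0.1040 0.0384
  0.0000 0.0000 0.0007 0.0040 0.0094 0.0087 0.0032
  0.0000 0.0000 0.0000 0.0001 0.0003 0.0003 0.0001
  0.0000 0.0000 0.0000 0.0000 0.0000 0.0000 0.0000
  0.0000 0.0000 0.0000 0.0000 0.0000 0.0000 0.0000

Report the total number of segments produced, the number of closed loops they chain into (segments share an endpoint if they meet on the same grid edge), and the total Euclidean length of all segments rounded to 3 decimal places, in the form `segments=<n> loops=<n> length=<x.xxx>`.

segments=6 loops=1 length=5.038

cell (4,3): code 0100 → (4.035,4.000)–(5.000,3.575)
cell (4,4): code 1100 → (4.267,5.000)–(4.035,4.000)
cell (4,5): code 1000 → (5.000,5.292)–(4.267,5.000)
cell (5,3): code 0010 → (5.000,3.575)–(5.518,4.000)
cell (5,4): code 0011 → (5.518,4.000)–(5.394,5.000)
cell (5,5): code 0001 → (5.394,5.000)–(5.000,5.292)
total: 6 segments, chained into 1 closed loop(s), length Σ = 5.038317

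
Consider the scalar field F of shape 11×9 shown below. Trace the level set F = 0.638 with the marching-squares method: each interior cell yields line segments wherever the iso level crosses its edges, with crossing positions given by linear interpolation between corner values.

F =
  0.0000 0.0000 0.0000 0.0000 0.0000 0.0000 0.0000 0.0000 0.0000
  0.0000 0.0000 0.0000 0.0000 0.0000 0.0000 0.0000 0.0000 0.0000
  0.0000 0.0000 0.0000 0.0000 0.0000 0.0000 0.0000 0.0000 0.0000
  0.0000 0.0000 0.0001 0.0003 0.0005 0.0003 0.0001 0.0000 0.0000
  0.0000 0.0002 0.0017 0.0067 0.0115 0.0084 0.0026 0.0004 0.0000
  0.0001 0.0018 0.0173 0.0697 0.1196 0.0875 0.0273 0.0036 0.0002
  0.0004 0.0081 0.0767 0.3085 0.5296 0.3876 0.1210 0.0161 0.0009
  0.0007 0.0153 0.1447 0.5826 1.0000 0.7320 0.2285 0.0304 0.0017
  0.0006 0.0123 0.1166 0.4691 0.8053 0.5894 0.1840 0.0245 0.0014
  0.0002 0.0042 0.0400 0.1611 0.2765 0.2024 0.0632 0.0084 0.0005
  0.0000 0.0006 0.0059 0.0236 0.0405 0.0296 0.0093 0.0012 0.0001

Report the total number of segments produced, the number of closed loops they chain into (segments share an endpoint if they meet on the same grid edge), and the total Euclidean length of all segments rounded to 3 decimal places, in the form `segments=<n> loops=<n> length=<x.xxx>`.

cell (6,3): code 0100 → (6.230,4.000)–(7.000,3.133)
cell (6,4): code 1100 → (6.727,5.000)–(6.230,4.000)
cell (6,5): code 1000 → (7.000,5.187)–(6.727,5.000)
cell (7,3): code 0110 → (7.000,3.133)–(8.000,3.502)
cell (7,4): code 1011 → (8.000,4.775)–(7.659,5.000)
cell (7,5): code 0001 → (7.659,5.000)–(7.000,5.187)
cell (8,3): code 0010 → (8.000,3.502)–(8.316,4.000)
cell (8,4): code 0001 → (8.316,4.000)–(8.000,4.775)
total: 8 segments, chained into 1 closed loop(s), length Σ = 6.193045

segments=8 loops=1 length=6.193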